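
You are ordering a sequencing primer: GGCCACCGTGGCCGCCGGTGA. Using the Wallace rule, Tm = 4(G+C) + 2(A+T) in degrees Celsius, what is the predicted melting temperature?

76°C

Scanning the sequence gives G=9, C=8, T=2, A=2.
AT pairs contribute 4, GC pairs contribute 17.
Tm = 2(4) + 4(17) = 8 + 68 = 76°C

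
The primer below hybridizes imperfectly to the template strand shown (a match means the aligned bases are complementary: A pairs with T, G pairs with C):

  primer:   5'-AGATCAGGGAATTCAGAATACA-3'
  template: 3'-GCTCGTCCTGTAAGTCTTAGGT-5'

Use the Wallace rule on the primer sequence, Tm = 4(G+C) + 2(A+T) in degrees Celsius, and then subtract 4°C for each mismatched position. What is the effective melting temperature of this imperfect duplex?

40°C

Primer base counts: A=10, T=4, G=5, C=3 → A+T=14, G+C=8
Perfect-match Tm = 2(14) + 4(8) = 28 + 32 = 60°C
Mismatches (positions where the bases are not complementary): 5 (at positions 1, 4, 9, 10, 20)
Effective Tm = 60 − 5×4 = 60 − 20 = 40°C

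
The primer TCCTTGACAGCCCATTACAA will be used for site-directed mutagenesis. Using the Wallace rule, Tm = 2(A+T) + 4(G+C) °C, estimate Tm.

C=7, T=5, G=2, A=6
AT pairs contribute 11, GC pairs contribute 9.
Tm = 4·9 + 2·11 = 36 + 22 = 58°C

58°C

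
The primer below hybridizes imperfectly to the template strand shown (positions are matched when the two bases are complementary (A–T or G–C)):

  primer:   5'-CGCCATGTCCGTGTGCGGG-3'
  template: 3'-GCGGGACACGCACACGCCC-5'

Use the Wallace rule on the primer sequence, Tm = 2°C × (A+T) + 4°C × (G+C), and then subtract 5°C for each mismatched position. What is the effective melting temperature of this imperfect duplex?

Primer base counts: A=1, T=4, G=8, C=6 → A+T=5, G+C=14
Perfect-match Tm = 2(5) + 4(14) = 10 + 56 = 66°C
Mismatches (positions where the bases are not complementary): 2 (at positions 5, 9)
Effective Tm = 66 − 2×5 = 66 − 10 = 56°C

56°C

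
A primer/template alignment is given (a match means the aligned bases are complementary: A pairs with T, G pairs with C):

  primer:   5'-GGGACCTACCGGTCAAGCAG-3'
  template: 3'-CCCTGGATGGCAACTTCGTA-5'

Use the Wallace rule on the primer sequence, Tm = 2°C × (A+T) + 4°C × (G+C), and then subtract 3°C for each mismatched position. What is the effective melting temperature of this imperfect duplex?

Primer base counts: A=5, T=2, G=7, C=6 → A+T=7, G+C=13
Perfect-match Tm = 2(7) + 4(13) = 14 + 52 = 66°C
Mismatches (positions where the bases are not complementary): 3 (at positions 12, 14, 20)
Effective Tm = 66 − 3×3 = 66 − 9 = 57°C

57°C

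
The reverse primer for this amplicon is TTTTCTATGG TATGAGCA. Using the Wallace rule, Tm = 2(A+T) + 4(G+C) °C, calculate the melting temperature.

48°C

Counting bases: T=8, C=2, A=4, G=4
So N_AT = 12 and N_GC = 6.
Tm = 2(12) + 4(6) = 24 + 24 = 48°C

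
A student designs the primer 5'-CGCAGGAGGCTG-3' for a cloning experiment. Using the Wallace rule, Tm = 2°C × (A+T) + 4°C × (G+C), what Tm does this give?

42°C

Counting bases: T=1, C=3, G=6, A=2
AT pairs contribute 3, GC pairs contribute 9.
Tm = 4·9 + 2·3 = 36 + 6 = 42°C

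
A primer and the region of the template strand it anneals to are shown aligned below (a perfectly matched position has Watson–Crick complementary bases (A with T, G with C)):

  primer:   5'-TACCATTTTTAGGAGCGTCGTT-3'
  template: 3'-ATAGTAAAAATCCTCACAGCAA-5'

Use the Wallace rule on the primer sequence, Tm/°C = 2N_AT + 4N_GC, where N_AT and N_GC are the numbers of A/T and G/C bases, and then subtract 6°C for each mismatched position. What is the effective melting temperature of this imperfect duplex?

Primer base counts: A=4, T=9, G=5, C=4 → A+T=13, G+C=9
Perfect-match Tm = 2(13) + 4(9) = 26 + 36 = 62°C
Mismatches (positions where the bases are not complementary): 2 (at positions 3, 16)
Effective Tm = 62 − 2×6 = 62 − 12 = 50°C

50°C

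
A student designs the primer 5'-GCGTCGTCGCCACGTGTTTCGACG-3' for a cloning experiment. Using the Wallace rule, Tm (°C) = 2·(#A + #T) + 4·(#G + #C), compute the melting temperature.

T=6, G=8, C=8, A=2
A+T = 8, G+C = 16
Tm = 4·16 + 2·8 = 64 + 16 = 80°C

80°C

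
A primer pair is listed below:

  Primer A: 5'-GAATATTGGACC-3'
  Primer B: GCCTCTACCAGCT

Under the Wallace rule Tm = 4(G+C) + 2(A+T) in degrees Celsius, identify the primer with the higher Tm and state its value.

Primer B, 42°C

Primer A: A+T=7, G+C=5 → Tm = 2(7)+4(5) = 34°C
Primer B: A+T=5, G+C=8 → Tm = 2(5)+4(8) = 42°C
34°C vs 42°C → primer B is higher.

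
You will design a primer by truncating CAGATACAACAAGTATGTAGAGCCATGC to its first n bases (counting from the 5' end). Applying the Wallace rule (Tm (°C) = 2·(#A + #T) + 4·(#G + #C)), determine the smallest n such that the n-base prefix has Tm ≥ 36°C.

First 12 bases: CAGATACAACAA → Tm = 32°C (< 36°C)
First 13 bases: CAGATACAACAAG → Tm = 36°C (≥ 36°C)
Each additional base adds 2°C (A/T) or 4°C (G/C), so Tm is non-decreasing in n; n = 13 is the first length to reach 36°C.

n = 13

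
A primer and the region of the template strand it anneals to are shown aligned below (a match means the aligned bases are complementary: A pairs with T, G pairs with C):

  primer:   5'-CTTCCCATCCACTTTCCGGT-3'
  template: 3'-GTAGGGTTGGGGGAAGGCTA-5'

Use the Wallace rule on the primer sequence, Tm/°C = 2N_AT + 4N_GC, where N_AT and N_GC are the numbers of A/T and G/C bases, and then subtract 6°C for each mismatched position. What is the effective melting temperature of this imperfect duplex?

Primer base counts: A=2, T=7, G=2, C=9 → A+T=9, G+C=11
Perfect-match Tm = 2(9) + 4(11) = 18 + 44 = 62°C
Mismatches (positions where the bases are not complementary): 5 (at positions 2, 8, 11, 13, 19)
Effective Tm = 62 − 5×6 = 62 − 30 = 32°C

32°C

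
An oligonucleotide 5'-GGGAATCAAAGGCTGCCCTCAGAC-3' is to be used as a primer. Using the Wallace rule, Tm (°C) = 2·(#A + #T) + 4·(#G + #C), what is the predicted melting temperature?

76°C

Base counts: T=3, A=7, G=7, C=7
AT pairs contribute 10, GC pairs contribute 14.
Tm = 2×10 + 4×14 = 76°C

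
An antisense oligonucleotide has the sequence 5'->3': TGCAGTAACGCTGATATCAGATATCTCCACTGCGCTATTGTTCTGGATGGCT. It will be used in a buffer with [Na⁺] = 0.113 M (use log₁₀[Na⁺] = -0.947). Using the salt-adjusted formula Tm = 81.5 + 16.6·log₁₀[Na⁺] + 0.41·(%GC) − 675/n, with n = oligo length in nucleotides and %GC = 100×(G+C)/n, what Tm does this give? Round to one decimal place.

Length n = 52. Scanning the sequence gives G=12, T=17, C=12, A=11.
G+C = 24, so %GC = 24/52 × 100 = 46.154%
Salt term: 16.6 × (-0.947) = -15.72
GC term: 0.41 × 46.154 = 18.923; length term: −675/52 = −12.981
Tm = 81.5 + (-15.72) + 18.923 − 12.981 = 71.722 → 71.7°C

71.7°C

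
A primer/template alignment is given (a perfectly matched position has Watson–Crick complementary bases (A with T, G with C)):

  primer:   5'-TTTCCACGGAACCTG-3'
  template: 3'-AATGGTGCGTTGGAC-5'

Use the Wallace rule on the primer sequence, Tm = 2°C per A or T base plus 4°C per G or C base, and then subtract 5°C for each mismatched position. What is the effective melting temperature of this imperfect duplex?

Primer base counts: A=3, T=4, G=3, C=5 → A+T=7, G+C=8
Perfect-match Tm = 2(7) + 4(8) = 14 + 32 = 46°C
Mismatches (positions where the bases are not complementary): 2 (at positions 3, 9)
Effective Tm = 46 − 2×5 = 46 − 10 = 36°C

36°C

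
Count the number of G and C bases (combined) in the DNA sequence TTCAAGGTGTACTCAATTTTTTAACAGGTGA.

10

T=12, A=9, G=6, C=4
G+C = 6 + 4 = 10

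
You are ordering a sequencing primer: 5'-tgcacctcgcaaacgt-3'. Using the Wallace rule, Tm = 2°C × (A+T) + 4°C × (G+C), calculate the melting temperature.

50°C

Scanning the sequence gives T=3, C=6, A=4, G=3.
A+T = 7, G+C = 9
Tm = 4·9 + 2·7 = 36 + 14 = 50°C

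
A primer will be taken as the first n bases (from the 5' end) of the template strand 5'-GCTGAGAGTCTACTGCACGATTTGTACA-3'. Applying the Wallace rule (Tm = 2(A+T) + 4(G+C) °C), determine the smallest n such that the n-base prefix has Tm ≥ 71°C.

n = 24

First 23 bases: GCTGAGAGTCTACTGCACGATTT → Tm = 68°C (< 71°C)
First 24 bases: GCTGAGAGTCTACTGCACGATTTG → Tm = 72°C (≥ 71°C)
Each additional base adds 2°C (A/T) or 4°C (G/C), so Tm is non-decreasing in n; n = 24 is the first length to reach 71°C.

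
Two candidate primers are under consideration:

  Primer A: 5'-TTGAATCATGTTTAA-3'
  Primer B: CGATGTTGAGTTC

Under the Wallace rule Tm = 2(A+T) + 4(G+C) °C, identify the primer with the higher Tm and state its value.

Primer B, 38°C

Primer A: A+T=12, G+C=3 → Tm = 2(12)+4(3) = 36°C
Primer B: A+T=7, G+C=6 → Tm = 2(7)+4(6) = 38°C
36°C vs 38°C → primer B is higher.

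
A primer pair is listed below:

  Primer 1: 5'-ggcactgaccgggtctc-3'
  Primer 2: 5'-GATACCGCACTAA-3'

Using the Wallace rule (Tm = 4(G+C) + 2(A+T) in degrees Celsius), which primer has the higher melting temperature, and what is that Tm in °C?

Primer 1, 58°C

Primer 1: A+T=5, G+C=12 → Tm = 2(5)+4(12) = 58°C
Primer 2: A+T=7, G+C=6 → Tm = 2(7)+4(6) = 38°C
58°C vs 38°C → primer 1 is higher.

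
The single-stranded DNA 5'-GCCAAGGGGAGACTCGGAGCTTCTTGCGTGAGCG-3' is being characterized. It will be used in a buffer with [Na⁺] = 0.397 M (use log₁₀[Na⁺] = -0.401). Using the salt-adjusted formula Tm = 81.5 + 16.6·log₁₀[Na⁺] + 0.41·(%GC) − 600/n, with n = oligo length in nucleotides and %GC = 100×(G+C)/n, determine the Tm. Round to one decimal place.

83.7°C

Length n = 34. Scanning the sequence gives A=6, C=8, T=6, G=14.
G+C = 22, so %GC = 22/34 × 100 = 64.706%
Salt term: 16.6 × (-0.401) = -6.657
GC term: 0.41 × 64.706 = 26.529; length term: −600/34 = −17.647
Tm = 81.5 + (-6.657) + 26.529 − 17.647 = 83.725 → 83.7°C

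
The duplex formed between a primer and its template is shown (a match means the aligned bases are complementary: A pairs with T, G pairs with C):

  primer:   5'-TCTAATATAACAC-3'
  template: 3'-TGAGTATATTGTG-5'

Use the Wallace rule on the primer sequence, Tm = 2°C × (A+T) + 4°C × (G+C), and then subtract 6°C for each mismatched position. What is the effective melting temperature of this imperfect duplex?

20°C

Primer base counts: A=6, T=4, G=0, C=3 → A+T=10, G+C=3
Perfect-match Tm = 2(10) + 4(3) = 20 + 12 = 32°C
Mismatches (positions where the bases are not complementary): 2 (at positions 1, 4)
Effective Tm = 32 − 2×6 = 32 − 12 = 20°C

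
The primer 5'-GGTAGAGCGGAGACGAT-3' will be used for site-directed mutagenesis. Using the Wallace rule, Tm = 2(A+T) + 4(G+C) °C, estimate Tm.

54°C

A=5, T=2, G=8, C=2
So N_AT = 7 and N_GC = 10.
Tm = 4·10 + 2·7 = 40 + 14 = 54°C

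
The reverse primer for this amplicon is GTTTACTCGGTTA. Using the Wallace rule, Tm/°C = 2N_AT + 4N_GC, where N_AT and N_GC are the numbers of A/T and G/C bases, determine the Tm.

Scanning the sequence gives G=3, A=2, C=2, T=6.
A+T = 8, G+C = 5
Tm = 2×8 + 4×5 = 36°C

36°C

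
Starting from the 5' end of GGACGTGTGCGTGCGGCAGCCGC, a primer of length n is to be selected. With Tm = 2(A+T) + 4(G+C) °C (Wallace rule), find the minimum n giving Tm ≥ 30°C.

First 8 bases: GGACGTGT → Tm = 26°C (< 30°C)
First 9 bases: GGACGTGTG → Tm = 30°C (≥ 30°C)
Since every base adds ≥2°C, Tm only increases with n, so the threshold is first crossed at n = 9.

n = 9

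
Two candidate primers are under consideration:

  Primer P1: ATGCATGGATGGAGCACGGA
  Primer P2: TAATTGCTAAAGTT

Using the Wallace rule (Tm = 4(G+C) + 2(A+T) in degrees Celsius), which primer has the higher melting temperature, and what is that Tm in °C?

Primer P1, 62°C

Primer P1: A+T=9, G+C=11 → Tm = 2(9)+4(11) = 62°C
Primer P2: A+T=11, G+C=3 → Tm = 2(11)+4(3) = 34°C
62°C vs 34°C → primer P1 is higher.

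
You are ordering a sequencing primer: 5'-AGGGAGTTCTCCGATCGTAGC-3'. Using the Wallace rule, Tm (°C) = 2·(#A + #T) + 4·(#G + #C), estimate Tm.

66°C

Base counts: C=5, G=7, A=4, T=5
AT pairs contribute 9, GC pairs contribute 12.
Tm = 2(9) + 4(12) = 18 + 48 = 66°C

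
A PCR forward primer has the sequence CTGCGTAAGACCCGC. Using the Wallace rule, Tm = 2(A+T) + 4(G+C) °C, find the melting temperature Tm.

A=3, C=6, T=2, G=4
AT pairs contribute 5, GC pairs contribute 10.
Tm = 2×5 + 4×10 = 50°C

50°C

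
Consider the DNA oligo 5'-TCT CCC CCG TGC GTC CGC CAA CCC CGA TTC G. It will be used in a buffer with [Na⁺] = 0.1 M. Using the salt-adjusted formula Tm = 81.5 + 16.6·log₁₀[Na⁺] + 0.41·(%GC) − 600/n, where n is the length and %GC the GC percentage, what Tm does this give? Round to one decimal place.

Length n = 31. Scanning the sequence gives C=16, G=6, T=6, A=3.
G+C = 22, so %GC = 22/31 × 100 = 70.968%
Salt term: 16.6 × (-1) = -16.6
GC term: 0.41 × 70.968 = 29.097; length term: −600/31 = −19.355
Tm = 81.5 + (-16.6) + 29.097 − 19.355 = 74.642 → 74.6°C

74.6°C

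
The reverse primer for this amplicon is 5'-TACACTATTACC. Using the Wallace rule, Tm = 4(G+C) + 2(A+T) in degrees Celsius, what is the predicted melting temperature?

Scanning the sequence gives C=4, G=0, A=4, T=4.
A+T = 8, G+C = 4
Tm = 4·4 + 2·8 = 16 + 16 = 32°C

32°C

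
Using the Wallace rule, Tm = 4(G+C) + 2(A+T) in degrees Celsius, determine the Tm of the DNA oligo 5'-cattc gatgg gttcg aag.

Base counts: G=6, C=3, T=5, A=4
A+T = 9, G+C = 9
Tm = 2×9 + 4×9 = 54°C

54°C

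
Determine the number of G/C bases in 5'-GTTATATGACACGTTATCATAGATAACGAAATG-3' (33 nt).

10

T=10, A=13, C=4, G=6
G+C = 6 + 4 = 10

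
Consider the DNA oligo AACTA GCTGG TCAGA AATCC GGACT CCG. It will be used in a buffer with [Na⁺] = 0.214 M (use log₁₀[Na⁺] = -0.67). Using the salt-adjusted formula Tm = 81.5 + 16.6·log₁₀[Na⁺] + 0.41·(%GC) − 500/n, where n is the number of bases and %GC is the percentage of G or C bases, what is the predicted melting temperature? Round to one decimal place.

Length n = 28. C=8, T=5, A=8, G=7
G+C = 15, so %GC = 15/28 × 100 = 53.571%
Salt term: 16.6 × (-0.67) = -11.122
GC term: 0.41 × 53.571 = 21.964; length term: −500/28 = −17.857
Tm = 81.5 + (-11.122) + 21.964 − 17.857 = 74.485 → 74.5°C

74.5°C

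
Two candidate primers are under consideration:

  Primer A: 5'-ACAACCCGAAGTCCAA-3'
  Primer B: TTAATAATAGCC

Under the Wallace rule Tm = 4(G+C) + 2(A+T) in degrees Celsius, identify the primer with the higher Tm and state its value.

Primer A, 48°C

Primer A: A+T=8, G+C=8 → Tm = 2(8)+4(8) = 48°C
Primer B: A+T=9, G+C=3 → Tm = 2(9)+4(3) = 30°C
48°C vs 30°C → primer A is higher.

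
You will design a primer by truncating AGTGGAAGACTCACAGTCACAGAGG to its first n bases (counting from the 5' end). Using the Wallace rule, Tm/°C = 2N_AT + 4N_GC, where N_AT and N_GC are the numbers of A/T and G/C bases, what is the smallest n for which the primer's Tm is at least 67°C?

n = 23

First 22 bases: AGTGGAAGACTCACAGTCACAG → Tm = 66°C (< 67°C)
First 23 bases: AGTGGAAGACTCACAGTCACAGA → Tm = 68°C (≥ 67°C)
Since every base adds ≥2°C, Tm only increases with n, so the threshold is first crossed at n = 23.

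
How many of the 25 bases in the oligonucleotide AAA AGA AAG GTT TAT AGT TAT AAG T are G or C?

Base counts: T=8, A=12, C=0, G=5
G+C = 5 + 0 = 5

5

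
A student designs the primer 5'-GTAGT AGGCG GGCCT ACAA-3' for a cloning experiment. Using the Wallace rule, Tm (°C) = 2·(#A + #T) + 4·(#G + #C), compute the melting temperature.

60°C

Base counts: C=4, A=5, T=3, G=7
So N_AT = 8 and N_GC = 11.
Tm = 4·11 + 2·8 = 44 + 16 = 60°C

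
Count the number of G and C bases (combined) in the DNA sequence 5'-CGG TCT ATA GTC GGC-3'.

9

Base counts: C=4, T=4, G=5, A=2
Total G or C: 5 + 4 = 9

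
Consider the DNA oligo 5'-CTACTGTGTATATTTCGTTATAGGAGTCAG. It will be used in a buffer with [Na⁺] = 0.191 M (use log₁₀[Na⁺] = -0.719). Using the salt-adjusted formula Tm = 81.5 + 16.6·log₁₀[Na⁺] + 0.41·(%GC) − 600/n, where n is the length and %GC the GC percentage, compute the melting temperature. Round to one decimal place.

64.6°C

Length n = 30. Counting bases: A=7, G=7, T=12, C=4
G+C = 11, so %GC = 11/30 × 100 = 36.667%
Salt term: 16.6 × (-0.719) = -11.935
GC term: 0.41 × 36.667 = 15.033; length term: −600/30 = −20
Tm = 81.5 + (-11.935) + 15.033 − 20 = 64.598 → 64.6°C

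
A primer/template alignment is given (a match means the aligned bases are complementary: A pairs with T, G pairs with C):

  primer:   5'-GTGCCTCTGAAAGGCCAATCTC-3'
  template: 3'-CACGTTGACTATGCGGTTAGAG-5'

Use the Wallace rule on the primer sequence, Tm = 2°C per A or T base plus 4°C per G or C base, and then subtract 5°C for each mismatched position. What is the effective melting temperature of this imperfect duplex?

Primer base counts: A=5, T=5, G=5, C=7 → A+T=10, G+C=12
Perfect-match Tm = 2(10) + 4(12) = 20 + 48 = 68°C
Mismatches (positions where the bases are not complementary): 4 (at positions 5, 6, 11, 13)
Effective Tm = 68 − 4×5 = 68 − 20 = 48°C

48°C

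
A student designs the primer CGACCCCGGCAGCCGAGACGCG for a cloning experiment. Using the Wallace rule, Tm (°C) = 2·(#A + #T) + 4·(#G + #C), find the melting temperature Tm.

Scanning the sequence gives A=4, T=0, G=8, C=10.
AT pairs contribute 4, GC pairs contribute 18.
Tm = 2(4) + 4(18) = 8 + 72 = 80°C

80°C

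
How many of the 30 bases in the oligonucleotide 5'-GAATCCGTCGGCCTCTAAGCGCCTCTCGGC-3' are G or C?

Counting bases: T=6, C=12, A=4, G=8
Total G or C: 8 + 12 = 20

20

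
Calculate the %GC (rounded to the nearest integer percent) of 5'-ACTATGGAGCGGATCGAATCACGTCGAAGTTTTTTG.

Base counts: C=6, G=10, T=11, A=9
G+C = 10 + 6 = 16 out of 36 bases
%GC = 16/36 × 100 = 44.44% ≈ 44%

44%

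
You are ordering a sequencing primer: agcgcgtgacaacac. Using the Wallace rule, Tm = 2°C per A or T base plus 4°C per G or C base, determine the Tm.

A=5, C=5, G=4, T=1
A+T = 6, G+C = 9
Tm = 2(6) + 4(9) = 12 + 36 = 48°C

48°C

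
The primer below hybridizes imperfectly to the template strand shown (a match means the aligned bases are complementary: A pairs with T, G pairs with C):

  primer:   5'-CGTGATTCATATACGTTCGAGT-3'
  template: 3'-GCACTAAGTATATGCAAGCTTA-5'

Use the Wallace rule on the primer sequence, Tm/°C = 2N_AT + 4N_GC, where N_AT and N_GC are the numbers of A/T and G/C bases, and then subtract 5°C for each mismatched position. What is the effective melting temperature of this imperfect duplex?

57°C

Primer base counts: A=5, T=8, G=5, C=4 → A+T=13, G+C=9
Perfect-match Tm = 2(13) + 4(9) = 26 + 36 = 62°C
Mismatches (positions where the bases are not complementary): 1 (at position 21)
Effective Tm = 62 − 1×5 = 62 − 5 = 57°C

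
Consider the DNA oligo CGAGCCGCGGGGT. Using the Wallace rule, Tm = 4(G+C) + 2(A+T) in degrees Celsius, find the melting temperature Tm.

48°C

Counting bases: C=4, A=1, T=1, G=7
AT pairs contribute 2, GC pairs contribute 11.
Tm = 4·11 + 2·2 = 44 + 4 = 48°C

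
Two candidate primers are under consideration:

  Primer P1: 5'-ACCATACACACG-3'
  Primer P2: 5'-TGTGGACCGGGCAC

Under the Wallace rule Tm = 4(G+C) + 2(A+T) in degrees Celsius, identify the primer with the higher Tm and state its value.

Primer P1: A+T=6, G+C=6 → Tm = 2(6)+4(6) = 36°C
Primer P2: A+T=4, G+C=10 → Tm = 2(4)+4(10) = 48°C
36°C vs 48°C → primer P2 is higher.

Primer P2, 48°C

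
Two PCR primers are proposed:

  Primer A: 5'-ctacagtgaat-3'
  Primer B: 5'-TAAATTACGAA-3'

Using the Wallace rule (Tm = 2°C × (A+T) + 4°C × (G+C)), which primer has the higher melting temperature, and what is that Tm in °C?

Primer A, 30°C

Primer A: A+T=7, G+C=4 → Tm = 2(7)+4(4) = 30°C
Primer B: A+T=9, G+C=2 → Tm = 2(9)+4(2) = 26°C
30°C vs 26°C → primer A is higher.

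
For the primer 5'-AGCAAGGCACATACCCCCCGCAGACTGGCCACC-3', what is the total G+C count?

Base counts: G=7, C=15, A=9, T=2
G+C = 7 + 15 = 22

22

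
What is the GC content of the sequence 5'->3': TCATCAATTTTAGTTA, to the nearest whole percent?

19%

Counting bases: G=1, C=2, T=8, A=5
G+C = 1 + 2 = 3 out of 16 bases
%GC = 3/16 × 100 = 18.75% ≈ 19%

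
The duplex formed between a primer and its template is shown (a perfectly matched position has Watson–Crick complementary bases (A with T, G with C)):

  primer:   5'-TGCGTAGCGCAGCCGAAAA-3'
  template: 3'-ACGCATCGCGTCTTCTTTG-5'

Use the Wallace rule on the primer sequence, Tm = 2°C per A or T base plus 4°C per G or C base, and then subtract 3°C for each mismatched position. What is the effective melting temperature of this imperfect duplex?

Primer base counts: A=6, T=2, G=6, C=5 → A+T=8, G+C=11
Perfect-match Tm = 2(8) + 4(11) = 16 + 44 = 60°C
Mismatches (positions where the bases are not complementary): 3 (at positions 13, 14, 19)
Effective Tm = 60 − 3×3 = 60 − 9 = 51°C

51°C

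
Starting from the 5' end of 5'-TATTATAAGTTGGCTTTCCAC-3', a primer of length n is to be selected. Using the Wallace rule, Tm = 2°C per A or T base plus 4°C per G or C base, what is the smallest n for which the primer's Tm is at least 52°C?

First 19 bases: TATTATAAGTTGGCTTTCC → Tm = 50°C (< 52°C)
First 20 bases: TATTATAAGTTGGCTTTCCA → Tm = 52°C (≥ 52°C)
Since every base adds ≥2°C, Tm only increases with n, so the threshold is first crossed at n = 20.

n = 20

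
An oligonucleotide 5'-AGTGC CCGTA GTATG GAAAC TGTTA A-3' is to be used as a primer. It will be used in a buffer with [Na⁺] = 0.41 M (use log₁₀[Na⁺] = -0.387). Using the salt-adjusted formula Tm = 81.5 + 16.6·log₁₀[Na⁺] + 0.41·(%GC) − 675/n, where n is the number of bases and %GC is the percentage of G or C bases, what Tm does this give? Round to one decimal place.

66.5°C

Length n = 26. Scanning the sequence gives T=7, A=8, G=7, C=4.
G+C = 11, so %GC = 11/26 × 100 = 42.308%
Salt term: 16.6 × (-0.387) = -6.424
GC term: 0.41 × 42.308 = 17.346; length term: −675/26 = −25.962
Tm = 81.5 + (-6.424) + 17.346 − 25.962 = 66.46 → 66.5°C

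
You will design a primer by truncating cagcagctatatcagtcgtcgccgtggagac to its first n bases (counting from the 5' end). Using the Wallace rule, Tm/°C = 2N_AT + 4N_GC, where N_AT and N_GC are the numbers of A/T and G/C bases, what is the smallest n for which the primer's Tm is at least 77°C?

First 24 bases: CAGCAGCTATATCAGTCGTCGCCG → Tm = 76°C (< 77°C)
First 25 bases: CAGCAGCTATATCAGTCGTCGCCGT → Tm = 78°C (≥ 77°C)
Since every base adds ≥2°C, Tm only increases with n, so the threshold is first crossed at n = 25.

n = 25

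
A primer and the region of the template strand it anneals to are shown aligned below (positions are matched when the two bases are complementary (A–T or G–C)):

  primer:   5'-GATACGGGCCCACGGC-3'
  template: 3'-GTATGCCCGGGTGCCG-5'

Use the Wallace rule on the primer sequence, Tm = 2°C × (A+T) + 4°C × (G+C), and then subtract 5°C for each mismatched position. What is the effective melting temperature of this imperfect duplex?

Primer base counts: A=3, T=1, G=6, C=6 → A+T=4, G+C=12
Perfect-match Tm = 2(4) + 4(12) = 8 + 48 = 56°C
Mismatches (positions where the bases are not complementary): 1 (at position 1)
Effective Tm = 56 − 1×5 = 56 − 5 = 51°C

51°C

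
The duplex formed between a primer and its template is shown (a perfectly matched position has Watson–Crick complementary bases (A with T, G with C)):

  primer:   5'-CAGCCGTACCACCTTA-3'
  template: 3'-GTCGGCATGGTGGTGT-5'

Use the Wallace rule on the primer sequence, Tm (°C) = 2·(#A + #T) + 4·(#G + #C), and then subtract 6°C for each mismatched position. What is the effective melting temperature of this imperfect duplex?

Primer base counts: A=4, T=3, G=2, C=7 → A+T=7, G+C=9
Perfect-match Tm = 2(7) + 4(9) = 14 + 36 = 50°C
Mismatches (positions where the bases are not complementary): 2 (at positions 14, 15)
Effective Tm = 50 − 2×6 = 50 − 12 = 38°C

38°C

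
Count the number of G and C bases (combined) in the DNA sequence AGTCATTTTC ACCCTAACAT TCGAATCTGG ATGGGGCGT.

18

Base counts: T=12, G=9, C=9, A=9
Total G or C: 9 + 9 = 18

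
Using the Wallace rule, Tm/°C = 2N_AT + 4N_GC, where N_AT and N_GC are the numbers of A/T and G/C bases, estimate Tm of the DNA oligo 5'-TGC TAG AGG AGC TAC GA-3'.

Scanning the sequence gives T=3, C=3, G=6, A=5.
AT pairs contribute 8, GC pairs contribute 9.
Tm = 2×8 + 4×9 = 52°C

52°C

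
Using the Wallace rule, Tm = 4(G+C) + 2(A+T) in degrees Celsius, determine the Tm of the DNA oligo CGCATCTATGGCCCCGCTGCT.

70°C

Counting bases: C=9, G=5, T=5, A=2
AT pairs contribute 7, GC pairs contribute 14.
Tm = 4·14 + 2·7 = 56 + 14 = 70°C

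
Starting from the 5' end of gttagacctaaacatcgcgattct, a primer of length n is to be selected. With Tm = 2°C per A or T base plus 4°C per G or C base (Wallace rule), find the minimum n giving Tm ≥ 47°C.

n = 17

First 16 bases: GTTAGACCTAAACATC → Tm = 44°C (< 47°C)
First 17 bases: GTTAGACCTAAACATCG → Tm = 48°C (≥ 47°C)
Each additional base adds 2°C (A/T) or 4°C (G/C), so Tm is non-decreasing in n; n = 17 is the first length to reach 47°C.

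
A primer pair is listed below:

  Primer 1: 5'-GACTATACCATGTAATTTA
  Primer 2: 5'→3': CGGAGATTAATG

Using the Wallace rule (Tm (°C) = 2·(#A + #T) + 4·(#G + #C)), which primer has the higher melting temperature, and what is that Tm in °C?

Primer 1: A+T=14, G+C=5 → Tm = 2(14)+4(5) = 48°C
Primer 2: A+T=7, G+C=5 → Tm = 2(7)+4(5) = 34°C
48°C vs 34°C → primer 1 is higher.

Primer 1, 48°C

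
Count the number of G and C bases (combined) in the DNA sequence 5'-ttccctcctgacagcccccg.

14

Counting bases: C=11, G=3, A=2, T=4
G+C = 3 + 11 = 14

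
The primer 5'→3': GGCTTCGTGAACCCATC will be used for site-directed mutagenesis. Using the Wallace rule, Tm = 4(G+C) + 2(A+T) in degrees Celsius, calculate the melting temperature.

54°C

Base counts: C=6, G=4, T=4, A=3
A+T = 7, G+C = 10
Tm = 4·10 + 2·7 = 40 + 14 = 54°C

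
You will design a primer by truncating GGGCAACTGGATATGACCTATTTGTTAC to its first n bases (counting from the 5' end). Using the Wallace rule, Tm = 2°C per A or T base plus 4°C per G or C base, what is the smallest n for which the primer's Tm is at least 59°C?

First 19 bases: GGGCAACTGGATATGACCT → Tm = 58°C (< 59°C)
First 20 bases: GGGCAACTGGATATGACCTA → Tm = 60°C (≥ 59°C)
Since every base adds ≥2°C, Tm only increases with n, so the threshold is first crossed at n = 20.

n = 20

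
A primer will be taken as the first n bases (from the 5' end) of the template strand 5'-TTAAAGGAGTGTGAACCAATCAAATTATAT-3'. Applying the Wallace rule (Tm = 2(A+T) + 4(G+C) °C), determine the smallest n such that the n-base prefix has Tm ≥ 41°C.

First 15 bases: TTAAAGGAGTGTGAA → Tm = 40°C (< 41°C)
First 16 bases: TTAAAGGAGTGTGAAC → Tm = 44°C (≥ 41°C)
Since every base adds ≥2°C, Tm only increases with n, so the threshold is first crossed at n = 16.

n = 16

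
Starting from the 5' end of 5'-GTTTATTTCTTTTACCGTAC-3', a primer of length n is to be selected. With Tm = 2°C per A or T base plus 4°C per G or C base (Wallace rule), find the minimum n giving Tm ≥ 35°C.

n = 15

First 14 bases: GTTTATTTCTTTTA → Tm = 32°C (< 35°C)
First 15 bases: GTTTATTTCTTTTAC → Tm = 36°C (≥ 35°C)
Since every base adds ≥2°C, Tm only increases with n, so the threshold is first crossed at n = 15.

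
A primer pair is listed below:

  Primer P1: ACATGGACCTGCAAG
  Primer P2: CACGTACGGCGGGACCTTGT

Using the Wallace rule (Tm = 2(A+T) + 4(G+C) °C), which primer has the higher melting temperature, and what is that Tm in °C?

Primer P1: A+T=7, G+C=8 → Tm = 2(7)+4(8) = 46°C
Primer P2: A+T=7, G+C=13 → Tm = 2(7)+4(13) = 66°C
46°C vs 66°C → primer P2 is higher.

Primer P2, 66°C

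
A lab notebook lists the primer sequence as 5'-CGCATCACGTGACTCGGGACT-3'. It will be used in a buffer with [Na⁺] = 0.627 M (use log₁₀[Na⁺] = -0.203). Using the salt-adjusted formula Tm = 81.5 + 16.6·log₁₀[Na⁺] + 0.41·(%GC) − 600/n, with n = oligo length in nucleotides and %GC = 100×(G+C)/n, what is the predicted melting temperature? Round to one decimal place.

Length n = 21. Base counts: G=6, T=4, C=7, A=4
G+C = 13, so %GC = 13/21 × 100 = 61.905%
Salt term: 16.6 × (-0.203) = -3.37
GC term: 0.41 × 61.905 = 25.381; length term: −600/21 = −28.571
Tm = 81.5 + (-3.37) + 25.381 − 28.571 = 74.94 → 74.9°C

74.9°C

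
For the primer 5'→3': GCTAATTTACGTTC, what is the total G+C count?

5

Counting bases: C=3, G=2, A=3, T=6
Total G or C: 2 + 3 = 5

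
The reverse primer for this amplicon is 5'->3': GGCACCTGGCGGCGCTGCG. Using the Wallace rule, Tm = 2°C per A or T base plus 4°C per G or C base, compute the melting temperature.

70°C

C=7, G=9, A=1, T=2
A+T = 3, G+C = 16
Tm = 2(3) + 4(16) = 6 + 64 = 70°C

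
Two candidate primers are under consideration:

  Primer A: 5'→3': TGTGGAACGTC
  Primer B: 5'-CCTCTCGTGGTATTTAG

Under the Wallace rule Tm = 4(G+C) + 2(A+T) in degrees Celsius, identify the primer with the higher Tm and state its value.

Primer B, 50°C

Primer A: A+T=5, G+C=6 → Tm = 2(5)+4(6) = 34°C
Primer B: A+T=9, G+C=8 → Tm = 2(9)+4(8) = 50°C
34°C vs 50°C → primer B is higher.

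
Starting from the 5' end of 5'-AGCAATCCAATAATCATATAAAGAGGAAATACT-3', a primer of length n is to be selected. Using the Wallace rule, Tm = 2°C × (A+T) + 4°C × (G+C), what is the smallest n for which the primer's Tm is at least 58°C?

First 22 bases: AGCAATCCAATAATCATATAAA → Tm = 54°C (< 58°C)
First 23 bases: AGCAATCCAATAATCATATAAAG → Tm = 58°C (≥ 58°C)
Each additional base adds 2°C (A/T) or 4°C (G/C), so Tm is non-decreasing in n; n = 23 is the first length to reach 58°C.

n = 23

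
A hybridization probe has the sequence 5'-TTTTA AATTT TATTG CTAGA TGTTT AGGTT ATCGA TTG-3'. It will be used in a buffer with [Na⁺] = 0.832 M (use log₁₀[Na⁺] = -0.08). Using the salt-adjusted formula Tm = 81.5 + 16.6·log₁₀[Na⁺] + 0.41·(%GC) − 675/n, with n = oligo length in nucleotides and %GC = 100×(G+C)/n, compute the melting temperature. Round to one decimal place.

Length n = 38. T=20, A=9, C=2, G=7
G+C = 9, so %GC = 9/38 × 100 = 23.684%
Salt term: 16.6 × (-0.08) = -1.328
GC term: 0.41 × 23.684 = 9.71; length term: −675/38 = −17.763
Tm = 81.5 + (-1.328) + 9.71 − 17.763 = 72.119 → 72.1°C

72.1°C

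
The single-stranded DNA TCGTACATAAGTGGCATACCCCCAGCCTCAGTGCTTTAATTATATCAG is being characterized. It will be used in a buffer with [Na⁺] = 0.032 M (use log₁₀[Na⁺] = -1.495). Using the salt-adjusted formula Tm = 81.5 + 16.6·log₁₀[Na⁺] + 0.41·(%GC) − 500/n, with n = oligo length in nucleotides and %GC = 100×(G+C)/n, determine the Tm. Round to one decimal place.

Length n = 48. A=13, T=14, C=13, G=8
G+C = 21, so %GC = 21/48 × 100 = 43.75%
Salt term: 16.6 × (-1.495) = -24.817
GC term: 0.41 × 43.75 = 17.938; length term: −500/48 = −10.417
Tm = 81.5 + (-24.817) + 17.938 − 10.417 = 64.204 → 64.2°C

64.2°C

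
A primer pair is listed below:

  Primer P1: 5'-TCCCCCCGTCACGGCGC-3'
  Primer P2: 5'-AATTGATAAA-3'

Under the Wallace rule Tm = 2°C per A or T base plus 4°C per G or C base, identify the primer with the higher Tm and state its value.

Primer P1, 62°C

Primer P1: A+T=3, G+C=14 → Tm = 2(3)+4(14) = 62°C
Primer P2: A+T=9, G+C=1 → Tm = 2(9)+4(1) = 22°C
62°C vs 22°C → primer P1 is higher.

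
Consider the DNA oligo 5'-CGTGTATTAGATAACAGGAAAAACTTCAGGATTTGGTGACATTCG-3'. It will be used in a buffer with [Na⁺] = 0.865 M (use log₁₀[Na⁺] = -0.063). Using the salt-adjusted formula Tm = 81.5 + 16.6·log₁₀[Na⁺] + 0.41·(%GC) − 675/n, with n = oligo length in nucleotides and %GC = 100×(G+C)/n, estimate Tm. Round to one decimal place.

Length n = 45. Counting bases: T=13, G=11, C=6, A=15
G+C = 17, so %GC = 17/45 × 100 = 37.778%
Salt term: 16.6 × (-0.063) = -1.046
GC term: 0.41 × 37.778 = 15.489; length term: −675/45 = −15
Tm = 81.5 + (-1.046) + 15.489 − 15 = 80.943 → 80.9°C

80.9°C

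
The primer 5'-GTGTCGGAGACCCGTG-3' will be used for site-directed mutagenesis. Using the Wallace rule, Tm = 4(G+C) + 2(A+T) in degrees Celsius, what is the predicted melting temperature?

Base counts: C=4, T=3, G=7, A=2
So N_AT = 5 and N_GC = 11.
Tm = 2×5 + 4×11 = 54°C

54°C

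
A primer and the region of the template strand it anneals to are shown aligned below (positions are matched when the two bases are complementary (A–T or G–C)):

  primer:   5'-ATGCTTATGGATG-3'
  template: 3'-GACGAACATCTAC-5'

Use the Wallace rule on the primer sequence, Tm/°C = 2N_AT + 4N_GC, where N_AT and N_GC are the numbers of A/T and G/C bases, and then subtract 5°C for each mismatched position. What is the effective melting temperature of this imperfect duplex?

21°C

Primer base counts: A=3, T=5, G=4, C=1 → A+T=8, G+C=5
Perfect-match Tm = 2(8) + 4(5) = 16 + 20 = 36°C
Mismatches (positions where the bases are not complementary): 3 (at positions 1, 7, 9)
Effective Tm = 36 − 3×5 = 36 − 15 = 21°C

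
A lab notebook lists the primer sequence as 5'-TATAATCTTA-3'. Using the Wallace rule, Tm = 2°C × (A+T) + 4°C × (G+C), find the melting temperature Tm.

Counting bases: A=4, C=1, T=5, G=0
AT pairs contribute 9, GC pairs contribute 1.
Tm = 4·1 + 2·9 = 4 + 18 = 22°C

22°C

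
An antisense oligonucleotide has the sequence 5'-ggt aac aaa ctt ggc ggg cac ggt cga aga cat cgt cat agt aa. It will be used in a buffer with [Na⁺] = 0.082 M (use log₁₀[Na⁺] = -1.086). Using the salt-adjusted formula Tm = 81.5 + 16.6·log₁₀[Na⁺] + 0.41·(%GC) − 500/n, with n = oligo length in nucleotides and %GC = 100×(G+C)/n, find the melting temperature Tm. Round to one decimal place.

Length n = 44. Base counts: C=9, T=8, A=14, G=13
G+C = 22, so %GC = 22/44 × 100 = 50%
Salt term: 16.6 × (-1.086) = -18.028
GC term: 0.41 × 50 = 20.5; length term: −500/44 = −11.364
Tm = 81.5 + (-18.028) + 20.5 − 11.364 = 72.608 → 72.6°C

72.6°C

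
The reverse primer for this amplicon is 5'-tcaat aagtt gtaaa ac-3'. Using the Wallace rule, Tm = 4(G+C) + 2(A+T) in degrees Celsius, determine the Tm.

Counting bases: A=8, T=5, C=2, G=2
So N_AT = 13 and N_GC = 4.
Tm = 2(13) + 4(4) = 26 + 16 = 42°C

42°C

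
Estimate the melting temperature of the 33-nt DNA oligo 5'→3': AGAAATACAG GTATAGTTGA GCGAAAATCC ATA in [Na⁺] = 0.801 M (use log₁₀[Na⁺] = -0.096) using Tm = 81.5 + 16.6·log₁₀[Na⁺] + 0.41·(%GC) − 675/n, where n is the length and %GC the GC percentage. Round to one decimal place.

Length n = 33. Base counts: G=7, T=7, C=4, A=15
G+C = 11, so %GC = 11/33 × 100 = 33.333%
Salt term: 16.6 × (-0.096) = -1.594
GC term: 0.41 × 33.333 = 13.667; length term: −675/33 = −20.455
Tm = 81.5 + (-1.594) + 13.667 − 20.455 = 73.118 → 73.1°C

73.1°C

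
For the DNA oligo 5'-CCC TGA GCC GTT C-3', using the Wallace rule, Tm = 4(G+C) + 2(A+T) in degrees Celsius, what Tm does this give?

44°C

Base counts: A=1, C=6, G=3, T=3
AT pairs contribute 4, GC pairs contribute 9.
Tm = 2×4 + 4×9 = 44°C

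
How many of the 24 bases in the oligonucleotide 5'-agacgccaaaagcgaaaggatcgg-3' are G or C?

A=10, T=1, C=5, G=8
G+C = 8 + 5 = 13

13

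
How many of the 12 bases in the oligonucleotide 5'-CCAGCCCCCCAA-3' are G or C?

9

Base counts: A=3, C=8, T=0, G=1
G+C = 1 + 8 = 9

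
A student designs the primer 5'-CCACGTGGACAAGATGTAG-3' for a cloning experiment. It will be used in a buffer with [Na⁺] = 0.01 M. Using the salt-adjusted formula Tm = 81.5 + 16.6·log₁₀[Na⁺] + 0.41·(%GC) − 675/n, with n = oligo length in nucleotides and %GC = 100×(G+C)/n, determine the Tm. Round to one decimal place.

34.4°C

Length n = 19. T=3, A=6, C=4, G=6
G+C = 10, so %GC = 10/19 × 100 = 52.632%
Salt term: 16.6 × (-2) = -33.2
GC term: 0.41 × 52.632 = 21.579; length term: −675/19 = −35.526
Tm = 81.5 + (-33.2) + 21.579 − 35.526 = 34.353 → 34.4°C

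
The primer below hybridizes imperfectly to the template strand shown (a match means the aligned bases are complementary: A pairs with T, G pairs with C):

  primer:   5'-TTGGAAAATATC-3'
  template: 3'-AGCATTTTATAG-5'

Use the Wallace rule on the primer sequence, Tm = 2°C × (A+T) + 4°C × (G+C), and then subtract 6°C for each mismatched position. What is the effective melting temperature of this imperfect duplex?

Primer base counts: A=5, T=4, G=2, C=1 → A+T=9, G+C=3
Perfect-match Tm = 2(9) + 4(3) = 18 + 12 = 30°C
Mismatches (positions where the bases are not complementary): 2 (at positions 2, 4)
Effective Tm = 30 − 2×6 = 30 − 12 = 18°C

18°C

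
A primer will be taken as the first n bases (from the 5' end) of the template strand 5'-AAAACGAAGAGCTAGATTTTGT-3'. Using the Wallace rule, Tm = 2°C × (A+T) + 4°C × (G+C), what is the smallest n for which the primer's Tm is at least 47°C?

n = 18

First 17 bases: AAAACGAAGAGCTAGAT → Tm = 46°C (< 47°C)
First 18 bases: AAAACGAAGAGCTAGATT → Tm = 48°C (≥ 47°C)
Each additional base adds 2°C (A/T) or 4°C (G/C), so Tm is non-decreasing in n; n = 18 is the first length to reach 47°C.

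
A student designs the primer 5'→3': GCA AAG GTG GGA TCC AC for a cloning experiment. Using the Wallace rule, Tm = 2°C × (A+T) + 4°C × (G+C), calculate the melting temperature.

Counting bases: A=5, G=6, T=2, C=4
So N_AT = 7 and N_GC = 10.
Tm = 4·10 + 2·7 = 40 + 14 = 54°C

54°C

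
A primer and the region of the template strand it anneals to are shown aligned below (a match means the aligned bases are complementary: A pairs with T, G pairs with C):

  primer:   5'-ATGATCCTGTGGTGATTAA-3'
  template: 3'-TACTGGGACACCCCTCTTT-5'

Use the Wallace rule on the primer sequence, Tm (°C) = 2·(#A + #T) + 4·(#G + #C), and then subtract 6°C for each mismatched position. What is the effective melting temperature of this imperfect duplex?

Primer base counts: A=5, T=7, G=5, C=2 → A+T=12, G+C=7
Perfect-match Tm = 2(12) + 4(7) = 24 + 28 = 52°C
Mismatches (positions where the bases are not complementary): 4 (at positions 5, 13, 16, 17)
Effective Tm = 52 − 4×6 = 52 − 24 = 28°C

28°C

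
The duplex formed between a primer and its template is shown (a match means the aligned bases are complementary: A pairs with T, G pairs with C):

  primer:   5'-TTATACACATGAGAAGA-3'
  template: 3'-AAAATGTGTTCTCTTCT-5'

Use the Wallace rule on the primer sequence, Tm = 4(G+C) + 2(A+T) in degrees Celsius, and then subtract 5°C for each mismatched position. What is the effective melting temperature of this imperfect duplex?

Primer base counts: A=8, T=4, G=3, C=2 → A+T=12, G+C=5
Perfect-match Tm = 2(12) + 4(5) = 24 + 20 = 44°C
Mismatches (positions where the bases are not complementary): 2 (at positions 3, 10)
Effective Tm = 44 − 2×5 = 44 − 10 = 34°C

34°C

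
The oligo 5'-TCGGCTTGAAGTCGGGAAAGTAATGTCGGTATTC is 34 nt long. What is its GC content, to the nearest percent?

Scanning the sequence gives T=10, C=5, G=11, A=8.
G+C = 11 + 5 = 16 out of 34 bases
%GC = 16/34 × 100 = 47.06% ≈ 47%

47%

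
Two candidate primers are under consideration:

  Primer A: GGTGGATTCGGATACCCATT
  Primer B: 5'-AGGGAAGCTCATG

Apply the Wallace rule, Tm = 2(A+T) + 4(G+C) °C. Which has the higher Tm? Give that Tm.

Primer A, 60°C

Primer A: A+T=10, G+C=10 → Tm = 2(10)+4(10) = 60°C
Primer B: A+T=6, G+C=7 → Tm = 2(6)+4(7) = 40°C
60°C vs 40°C → primer A is higher.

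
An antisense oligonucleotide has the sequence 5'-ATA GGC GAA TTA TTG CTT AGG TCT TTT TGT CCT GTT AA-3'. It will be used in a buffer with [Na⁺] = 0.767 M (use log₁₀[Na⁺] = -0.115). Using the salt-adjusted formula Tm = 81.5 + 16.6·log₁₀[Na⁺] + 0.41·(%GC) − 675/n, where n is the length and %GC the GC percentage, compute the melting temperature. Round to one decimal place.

Length n = 38. Base counts: A=8, T=17, G=8, C=5
G+C = 13, so %GC = 13/38 × 100 = 34.211%
Salt term: 16.6 × (-0.115) = -1.909
GC term: 0.41 × 34.211 = 14.027; length term: −675/38 = −17.763
Tm = 81.5 + (-1.909) + 14.027 − 17.763 = 75.855 → 75.9°C

75.9°C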